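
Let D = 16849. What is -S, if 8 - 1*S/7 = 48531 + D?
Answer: 457604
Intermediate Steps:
S = -457604 (S = 56 - 7*(48531 + 16849) = 56 - 7*65380 = 56 - 457660 = -457604)
-S = -1*(-457604) = 457604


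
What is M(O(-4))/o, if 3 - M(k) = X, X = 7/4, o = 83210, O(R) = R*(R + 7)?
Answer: 1/66568 ≈ 1.5022e-5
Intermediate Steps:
O(R) = R*(7 + R)
X = 7/4 (X = 7*(¼) = 7/4 ≈ 1.7500)
M(k) = 5/4 (M(k) = 3 - 1*7/4 = 3 - 7/4 = 5/4)
M(O(-4))/o = (5/4)/83210 = (5/4)*(1/83210) = 1/66568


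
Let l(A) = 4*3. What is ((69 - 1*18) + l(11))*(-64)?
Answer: -4032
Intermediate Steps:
l(A) = 12
((69 - 1*18) + l(11))*(-64) = ((69 - 1*18) + 12)*(-64) = ((69 - 18) + 12)*(-64) = (51 + 12)*(-64) = 63*(-64) = -4032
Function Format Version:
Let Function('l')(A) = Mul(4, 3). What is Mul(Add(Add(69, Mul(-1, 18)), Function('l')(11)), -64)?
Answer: -4032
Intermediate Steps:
Function('l')(A) = 12
Mul(Add(Add(69, Mul(-1, 18)), Function('l')(11)), -64) = Mul(Add(Add(69, Mul(-1, 18)), 12), -64) = Mul(Add(Add(69, -18), 12), -64) = Mul(Add(51, 12), -64) = Mul(63, -64) = -4032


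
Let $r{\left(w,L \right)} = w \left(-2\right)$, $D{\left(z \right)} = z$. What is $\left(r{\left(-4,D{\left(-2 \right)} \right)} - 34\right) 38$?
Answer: $-988$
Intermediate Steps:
$r{\left(w,L \right)} = - 2 w$
$\left(r{\left(-4,D{\left(-2 \right)} \right)} - 34\right) 38 = \left(\left(-2\right) \left(-4\right) - 34\right) 38 = \left(8 - 34\right) 38 = \left(-26\right) 38 = -988$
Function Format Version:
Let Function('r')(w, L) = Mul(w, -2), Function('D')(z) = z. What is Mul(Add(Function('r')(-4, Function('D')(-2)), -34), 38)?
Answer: -988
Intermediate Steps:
Function('r')(w, L) = Mul(-2, w)
Mul(Add(Function('r')(-4, Function('D')(-2)), -34), 38) = Mul(Add(Mul(-2, -4), -34), 38) = Mul(Add(8, -34), 38) = Mul(-26, 38) = -988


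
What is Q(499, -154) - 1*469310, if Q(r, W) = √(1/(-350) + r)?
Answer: -469310 + √2445086/70 ≈ -4.6929e+5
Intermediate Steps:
Q(r, W) = √(-1/350 + r)
Q(499, -154) - 1*469310 = √(-14 + 4900*499)/70 - 1*469310 = √(-14 + 2445100)/70 - 469310 = √2445086/70 - 469310 = -469310 + √2445086/70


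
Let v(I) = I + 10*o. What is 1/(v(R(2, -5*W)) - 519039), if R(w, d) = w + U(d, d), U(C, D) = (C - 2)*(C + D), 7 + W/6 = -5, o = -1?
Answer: -1/261287 ≈ -3.8272e-6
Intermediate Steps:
W = -72 (W = -42 + 6*(-5) = -42 - 30 = -72)
U(C, D) = (-2 + C)*(C + D)
R(w, d) = w - 4*d + 2*d**2 (R(w, d) = w + (d**2 - 2*d - 2*d + d*d) = w + (d**2 - 2*d - 2*d + d**2) = w + (-4*d + 2*d**2) = w - 4*d + 2*d**2)
v(I) = -10 + I (v(I) = I + 10*(-1) = I - 10 = -10 + I)
1/(v(R(2, -5*W)) - 519039) = 1/((-10 + (2 - (-20)*(-72) + 2*(-5*(-72))**2)) - 519039) = 1/((-10 + (2 - 4*360 + 2*360**2)) - 519039) = 1/((-10 + (2 - 1440 + 2*129600)) - 519039) = 1/((-10 + (2 - 1440 + 259200)) - 519039) = 1/((-10 + 257762) - 519039) = 1/(257752 - 519039) = 1/(-261287) = -1/261287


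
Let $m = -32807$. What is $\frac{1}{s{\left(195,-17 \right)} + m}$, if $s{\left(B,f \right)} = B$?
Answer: $- \frac{1}{32612} \approx -3.0664 \cdot 10^{-5}$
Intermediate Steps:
$\frac{1}{s{\left(195,-17 \right)} + m} = \frac{1}{195 - 32807} = \frac{1}{-32612} = - \frac{1}{32612}$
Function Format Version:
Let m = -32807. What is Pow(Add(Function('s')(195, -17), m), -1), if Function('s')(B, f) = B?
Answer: Rational(-1, 32612) ≈ -3.0664e-5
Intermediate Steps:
Pow(Add(Function('s')(195, -17), m), -1) = Pow(Add(195, -32807), -1) = Pow(-32612, -1) = Rational(-1, 32612)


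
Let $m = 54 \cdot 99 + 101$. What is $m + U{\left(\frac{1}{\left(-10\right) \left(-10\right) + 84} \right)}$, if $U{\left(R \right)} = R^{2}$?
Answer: $\frac{184413633}{33856} \approx 5447.0$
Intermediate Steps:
$m = 5447$ ($m = 5346 + 101 = 5447$)
$m + U{\left(\frac{1}{\left(-10\right) \left(-10\right) + 84} \right)} = 5447 + \left(\frac{1}{\left(-10\right) \left(-10\right) + 84}\right)^{2} = 5447 + \left(\frac{1}{100 + 84}\right)^{2} = 5447 + \left(\frac{1}{184}\right)^{2} = 5447 + \frac{1}{33856} = \frac{184413633}{33856}$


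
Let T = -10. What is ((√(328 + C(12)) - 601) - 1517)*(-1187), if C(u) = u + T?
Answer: 2514066 - 1187*√330 ≈ 2.4925e+6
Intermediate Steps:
C(u) = -10 + u (C(u) = u - 10 = -10 + u)
((√(328 + C(12)) - 601) - 1517)*(-1187) = ((√(328 + (-10 + 12)) - 601) - 1517)*(-1187) = ((√(328 + 2) - 601) - 1517)*(-1187) = ((√330 - 601) - 1517)*(-1187) = ((-601 + √330) - 1517)*(-1187) = (-2118 + √330)*(-1187) = 2514066 - 1187*√330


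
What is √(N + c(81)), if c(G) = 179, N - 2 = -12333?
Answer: 14*I*√62 ≈ 110.24*I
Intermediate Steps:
N = -12331 (N = 2 - 12333 = -12331)
√(N + c(81)) = √(-12331 + 179) = √(-12152) = 14*I*√62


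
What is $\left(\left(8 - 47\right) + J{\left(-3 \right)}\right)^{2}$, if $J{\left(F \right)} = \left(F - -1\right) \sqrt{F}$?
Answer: $1509 + 156 i \sqrt{3} \approx 1509.0 + 270.2 i$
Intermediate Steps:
$J{\left(F \right)} = \sqrt{F} \left(1 + F\right)$ ($J{\left(F \right)} = \left(F + 1\right) \sqrt{F} = \left(1 + F\right) \sqrt{F} = \sqrt{F} \left(1 + F\right)$)
$\left(\left(8 - 47\right) + J{\left(-3 \right)}\right)^{2} = \left(\left(8 - 47\right) + \sqrt{-3} \left(1 - 3\right)\right)^{2} = \left(\left(8 - 47\right) + i \sqrt{3} \left(-2\right)\right)^{2} = \left(-39 - 2 i \sqrt{3}\right)^{2}$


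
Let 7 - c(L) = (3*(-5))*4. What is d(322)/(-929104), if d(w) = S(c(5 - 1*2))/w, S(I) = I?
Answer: -67/299171488 ≈ -2.2395e-7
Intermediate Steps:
c(L) = 67 (c(L) = 7 - 3*(-5)*4 = 7 - (-15)*4 = 7 - 1*(-60) = 7 + 60 = 67)
d(w) = 67/w
d(322)/(-929104) = (67/322)/(-929104) = (67*(1/322))*(-1/929104) = (67/322)*(-1/929104) = -67/299171488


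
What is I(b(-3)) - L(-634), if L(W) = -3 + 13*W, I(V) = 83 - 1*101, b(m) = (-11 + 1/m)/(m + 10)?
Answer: 8227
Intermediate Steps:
b(m) = (-11 + 1/m)/(10 + m)
I(V) = -18 (I(V) = 83 - 101 = -18)
I(b(-3)) - L(-634) = -18 - (-3 + 13*(-634)) = -18 - (-3 - 8242) = -18 - 1*(-8245) = -18 + 8245 = 8227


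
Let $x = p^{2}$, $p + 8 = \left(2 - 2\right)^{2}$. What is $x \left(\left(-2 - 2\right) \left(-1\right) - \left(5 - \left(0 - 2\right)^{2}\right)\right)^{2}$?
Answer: $576$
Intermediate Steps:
$p = -8$ ($p = -8 + \left(2 - 2\right)^{2} = -8 + 0^{2} = -8 + 0 = -8$)
$x = 64$ ($x = \left(-8\right)^{2} = 64$)
$x \left(\left(-2 - 2\right) \left(-1\right) - \left(5 - \left(0 - 2\right)^{2}\right)\right)^{2} = 64 \left(\left(-2 - 2\right) \left(-1\right) - \left(5 - \left(0 - 2\right)^{2}\right)\right)^{2} = 64 \left(\left(-4\right) \left(-1\right) - \left(5 - \left(-2\right)^{2}\right)\right)^{2} = 64 \left(4 + \left(4 - 5\right)\right)^{2} = 64 \left(4 - 1\right)^{2} = 64 \cdot 3^{2} = 64 \cdot 9 = 576$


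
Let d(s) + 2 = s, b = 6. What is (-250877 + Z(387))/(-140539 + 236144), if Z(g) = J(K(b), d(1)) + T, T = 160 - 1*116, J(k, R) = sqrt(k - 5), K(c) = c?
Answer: -250832/95605 ≈ -2.6236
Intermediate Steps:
d(s) = -2 + s
J(k, R) = sqrt(-5 + k)
T = 44 (T = 160 - 116 = 44)
Z(g) = 45 (Z(g) = sqrt(-5 + 6) + 44 = sqrt(1) + 44 = 1 + 44 = 45)
(-250877 + Z(387))/(-140539 + 236144) = (-250877 + 45)/(-140539 + 236144) = -250832/95605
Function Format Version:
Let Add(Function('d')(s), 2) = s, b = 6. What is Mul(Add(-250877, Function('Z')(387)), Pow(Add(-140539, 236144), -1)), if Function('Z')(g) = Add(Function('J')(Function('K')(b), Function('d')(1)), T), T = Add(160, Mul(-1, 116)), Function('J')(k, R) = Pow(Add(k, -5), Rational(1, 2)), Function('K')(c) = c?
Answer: Rational(-250832, 95605) ≈ -2.6236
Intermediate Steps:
Function('d')(s) = Add(-2, s)
Function('J')(k, R) = Pow(Add(-5, k), Rational(1, 2))
T = 44 (T = Add(160, -116) = 44)
Function('Z')(g) = 45 (Function('Z')(g) = Add(Pow(Add(-5, 6), Rational(1, 2)), 44) = Add(Pow(1, Rational(1, 2)), 44) = Add(1, 44) = 45)
Mul(Add(-250877, Function('Z')(387)), Pow(Add(-140539, 236144), -1)) = Mul(Add(-250877, 45), Pow(Add(-140539, 236144), -1)) = Mul(-250832, Pow(95605, -1)) = Mul(-250832, Rational(1, 95605)) = Rational(-250832, 95605)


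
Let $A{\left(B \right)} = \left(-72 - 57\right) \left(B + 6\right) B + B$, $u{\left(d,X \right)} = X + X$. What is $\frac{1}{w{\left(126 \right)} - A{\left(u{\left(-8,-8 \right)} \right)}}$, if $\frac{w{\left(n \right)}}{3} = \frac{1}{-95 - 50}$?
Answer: $\frac{145}{2995117} \approx 4.8412 \cdot 10^{-5}$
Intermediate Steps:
$w{\left(n \right)} = - \frac{3}{145}$ ($w{\left(n \right)} = \frac{3}{-95 - 50} = \frac{3}{-145} = 3 \left(- \frac{1}{145}\right) = - \frac{3}{145}$)
$u{\left(d,X \right)} = 2 X$
$A{\left(B \right)} = B + B \left(-774 - 129 B\right)$ ($A{\left(B \right)} = - 129 \left(6 + B\right) B + B = \left(-774 - 129 B\right) B + B = B \left(-774 - 129 B\right) + B = B + B \left(-774 - 129 B\right)$)
$\frac{1}{w{\left(126 \right)} - A{\left(u{\left(-8,-8 \right)} \right)}} = \frac{1}{- \frac{3}{145} - - 2 \left(-8\right) \left(773 + 129 \cdot 2 \left(-8\right)\right)} = \frac{1}{- \frac{3}{145} - \left(-1\right) \left(-16\right) \left(773 + 129 \left(-16\right)\right)} = \frac{1}{- \frac{3}{145} - \left(-1\right) \left(-16\right) \left(773 - 2064\right)} = \frac{1}{- \frac{3}{145} - \left(-1\right) \left(-16\right) \left(-1291\right)} = \frac{1}{- \frac{3}{145} - -20656} = \frac{1}{- \frac{3}{145} + 20656} = \frac{1}{\frac{2995117}{145}} = \frac{145}{2995117}$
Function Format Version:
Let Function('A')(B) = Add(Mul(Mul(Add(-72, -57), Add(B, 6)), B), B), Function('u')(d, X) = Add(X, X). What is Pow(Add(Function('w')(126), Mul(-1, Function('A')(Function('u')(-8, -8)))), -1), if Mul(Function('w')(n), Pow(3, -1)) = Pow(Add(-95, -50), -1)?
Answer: Rational(145, 2995117) ≈ 4.8412e-5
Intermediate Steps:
Function('w')(n) = Rational(-3, 145) (Function('w')(n) = Mul(3, Pow(Add(-95, -50), -1)) = Mul(3, Pow(-145, -1)) = Mul(3, Rational(-1, 145)) = Rational(-3, 145))
Function('u')(d, X) = Mul(2, X)
Function('A')(B) = Add(B, Mul(B, Add(-774, Mul(-129, B)))) (Function('A')(B) = Add(Mul(Mul(-129, Add(6, B)), B), B) = Add(Mul(Add(-774, Mul(-129, B)), B), B) = Add(Mul(B, Add(-774, Mul(-129, B))), B) = Add(B, Mul(B, Add(-774, Mul(-129, B)))))
Pow(Add(Function('w')(126), Mul(-1, Function('A')(Function('u')(-8, -8)))), -1) = Pow(Add(Rational(-3, 145), Mul(-1, Mul(-1, Mul(2, -8), Add(773, Mul(129, Mul(2, -8)))))), -1) = Pow(Add(Rational(-3, 145), Mul(-1, Mul(-1, -16, Add(773, Mul(129, -16))))), -1) = Pow(Add(Rational(-3, 145), Mul(-1, Mul(-1, -16, Add(773, -2064)))), -1) = Pow(Add(Rational(-3, 145), Mul(-1, Mul(-1, -16, -1291))), -1) = Pow(Add(Rational(-3, 145), Mul(-1, -20656)), -1) = Pow(Add(Rational(-3, 145), 20656), -1) = Pow(Rational(2995117, 145), -1) = Rational(145, 2995117)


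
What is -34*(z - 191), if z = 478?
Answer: -9758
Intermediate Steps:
-34*(z - 191) = -34*(478 - 191) = -34*287 = -9758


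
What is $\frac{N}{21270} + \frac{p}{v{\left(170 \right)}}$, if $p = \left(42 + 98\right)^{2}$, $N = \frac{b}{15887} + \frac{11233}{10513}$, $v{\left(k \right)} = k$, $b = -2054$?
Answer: $\frac{2320978047689891}{20130924336430} \approx 115.29$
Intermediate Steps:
$N = \frac{156864969}{167020031}$ ($N = - \frac{2054}{15887} + \frac{11233}{10513} = \frac{156864969}{167020031} \approx 0.9392$)
$p = 19600$ ($p = 140^{2} = 19600$)
$\frac{N}{21270} + \frac{p}{v{\left(170 \right)}} = \frac{156864969}{167020031 \cdot 21270} + \frac{19600}{170} = \frac{156864969}{167020031} \cdot \frac{1}{21270} + 19600 \cdot \frac{1}{170} = \frac{52288323}{1184172019790} + \frac{1960}{17} = \frac{2320978047689891}{20130924336430}$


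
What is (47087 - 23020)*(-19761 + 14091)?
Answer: -136459890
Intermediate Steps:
(47087 - 23020)*(-19761 + 14091) = 24067*(-5670) = -136459890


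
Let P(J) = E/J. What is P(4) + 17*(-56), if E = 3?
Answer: -3805/4 ≈ -951.25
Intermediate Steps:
P(J) = 3/J
P(4) + 17*(-56) = 3/4 + 17*(-56) = 3*(¼) - 952 = ¾ - 952 = -3805/4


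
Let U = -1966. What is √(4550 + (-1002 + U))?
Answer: √1582 ≈ 39.774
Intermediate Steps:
√(4550 + (-1002 + U)) = √(4550 + (-1002 - 1966)) = √(4550 - 2968) = √1582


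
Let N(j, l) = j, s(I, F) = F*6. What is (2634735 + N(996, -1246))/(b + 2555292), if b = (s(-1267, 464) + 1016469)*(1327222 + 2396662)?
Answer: 292859/421731388216 ≈ 6.9442e-7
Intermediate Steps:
s(I, F) = 6*F
b = 3795579938652 (b = (6*464 + 1016469)*(1327222 + 2396662) = (2784 + 1016469)*3723884 = 1019253*3723884 = 3795579938652)
(2634735 + N(996, -1246))/(b + 2555292) = (2634735 + 996)/(3795579938652 + 2555292) = 2635731/3795582493944 = 2635731*(1/3795582493944) = 292859/421731388216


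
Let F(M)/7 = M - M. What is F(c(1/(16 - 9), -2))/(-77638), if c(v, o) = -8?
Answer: 0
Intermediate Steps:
F(M) = 0 (F(M) = 7*(M - M) = 7*0 = 0)
F(c(1/(16 - 9), -2))/(-77638) = 0/(-77638) = 0*(-1/77638) = 0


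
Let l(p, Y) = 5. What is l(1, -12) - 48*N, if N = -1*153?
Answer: 7349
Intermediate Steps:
N = -153
l(1, -12) - 48*N = 5 - 48*(-153) = 5 + 7344 = 7349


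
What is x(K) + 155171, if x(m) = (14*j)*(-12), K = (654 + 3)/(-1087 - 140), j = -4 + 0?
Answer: 155843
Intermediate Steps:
j = -4
K = -219/409 (K = 657/(-1227) = 657*(-1/1227) = -219/409 ≈ -0.53545)
x(m) = 672 (x(m) = (14*(-4))*(-12) = -56*(-12) = 672)
x(K) + 155171 = 672 + 155171 = 155843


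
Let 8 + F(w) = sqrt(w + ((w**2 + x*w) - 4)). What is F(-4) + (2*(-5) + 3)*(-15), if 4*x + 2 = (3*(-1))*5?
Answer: 102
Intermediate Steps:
x = -17/4 (x = -1/2 + ((3*(-1))*5)/4 = -1/2 + (-3*5)/4 = -1/2 + (1/4)*(-15) = -1/2 - 15/4 = -17/4 ≈ -4.2500)
F(w) = -8 + sqrt(-4 + w**2 - 13*w/4) (F(w) = -8 + sqrt(w + ((w**2 - 17*w/4) - 4)) = -8 + sqrt(w + (-4 + w**2 - 17*w/4)) = -8 + sqrt(-4 + w**2 - 13*w/4))
F(-4) + (2*(-5) + 3)*(-15) = (-8 + sqrt(-16 - 13*(-4) + 4*(-4)**2)/2) + (2*(-5) + 3)*(-15) = (-8 + sqrt(-16 + 52 + 4*16)/2) + (-10 + 3)*(-15) = (-8 + sqrt(-16 + 52 + 64)/2) - 7*(-15) = (-8 + sqrt(100)/2) + 105 = (-8 + (1/2)*10) + 105 = (-8 + 5) + 105 = -3 + 105 = 102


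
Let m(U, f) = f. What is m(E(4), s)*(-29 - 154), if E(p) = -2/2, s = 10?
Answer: -1830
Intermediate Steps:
E(p) = -1 (E(p) = -2*½ = -1)
m(E(4), s)*(-29 - 154) = 10*(-29 - 154) = 10*(-183) = -1830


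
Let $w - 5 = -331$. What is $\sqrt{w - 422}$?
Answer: $2 i \sqrt{187} \approx 27.35 i$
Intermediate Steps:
$w = -326$ ($w = 5 - 331 = -326$)
$\sqrt{w - 422} = \sqrt{-326 - 422} = \sqrt{-748} = 2 i \sqrt{187}$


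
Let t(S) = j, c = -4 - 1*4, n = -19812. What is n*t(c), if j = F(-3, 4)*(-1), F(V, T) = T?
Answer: 79248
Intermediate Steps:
c = -8 (c = -4 - 4 = -8)
j = -4 (j = 4*(-1) = -4)
t(S) = -4
n*t(c) = -19812*(-4) = 79248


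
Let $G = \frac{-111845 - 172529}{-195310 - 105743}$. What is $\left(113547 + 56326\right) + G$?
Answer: $\frac{51141060643}{301053} \approx 1.6987 \cdot 10^{5}$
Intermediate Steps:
$G = \frac{284374}{301053}$ ($G = - \frac{284374}{-301053} = \left(-284374\right) \left(- \frac{1}{301053}\right) = \frac{284374}{301053} \approx 0.9446$)
$\left(113547 + 56326\right) + G = \left(113547 + 56326\right) + \frac{284374}{301053} = 169873 + \frac{284374}{301053} = \frac{51141060643}{301053}$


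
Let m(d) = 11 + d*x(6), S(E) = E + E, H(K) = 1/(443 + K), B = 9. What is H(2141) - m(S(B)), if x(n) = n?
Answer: -307495/2584 ≈ -119.00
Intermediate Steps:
S(E) = 2*E
m(d) = 11 + 6*d (m(d) = 11 + d*6 = 11 + 6*d)
H(2141) - m(S(B)) = 1/(443 + 2141) - (11 + 6*(2*9)) = 1/2584 - (11 + 6*18) = 1/2584 - (11 + 108) = 1/2584 - 1*119 = 1/2584 - 119 = -307495/2584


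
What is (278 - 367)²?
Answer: 7921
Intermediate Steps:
(278 - 367)² = (-89)² = 7921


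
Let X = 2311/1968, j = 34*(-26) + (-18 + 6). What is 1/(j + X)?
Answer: -1968/1761017 ≈ -0.0011175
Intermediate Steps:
j = -896 (j = -884 - 12 = -896)
X = 2311/1968 (X = 2311*(1/1968) = 2311/1968 ≈ 1.1743)
1/(j + X) = 1/(-896 + 2311/1968) = 1/(-1761017/1968) = -1968/1761017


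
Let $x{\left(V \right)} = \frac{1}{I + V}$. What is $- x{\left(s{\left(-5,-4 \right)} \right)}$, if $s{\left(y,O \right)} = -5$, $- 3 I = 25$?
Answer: $\frac{3}{40} \approx 0.075$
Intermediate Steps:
$I = - \frac{25}{3}$ ($I = \left(- \frac{1}{3}\right) 25 = - \frac{25}{3} \approx -8.3333$)
$x{\left(V \right)} = \frac{1}{- \frac{25}{3} + V}$
$- x{\left(s{\left(-5,-4 \right)} \right)} = - \frac{3}{-25 + 3 \left(-5\right)} = - \frac{3}{-25 - 15} = - \frac{3}{-40} = - \frac{3 \left(-1\right)}{40} = \left(-1\right) \left(- \frac{3}{40}\right) = \frac{3}{40}$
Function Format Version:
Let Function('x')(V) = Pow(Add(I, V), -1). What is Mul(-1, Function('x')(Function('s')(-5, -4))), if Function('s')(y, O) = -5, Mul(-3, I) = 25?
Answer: Rational(3, 40) ≈ 0.075000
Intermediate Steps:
I = Rational(-25, 3) (I = Mul(Rational(-1, 3), 25) = Rational(-25, 3) ≈ -8.3333)
Function('x')(V) = Pow(Add(Rational(-25, 3), V), -1)
Mul(-1, Function('x')(Function('s')(-5, -4))) = Mul(-1, Mul(3, Pow(Add(-25, Mul(3, -5)), -1))) = Mul(-1, Mul(3, Pow(Add(-25, -15), -1))) = Mul(-1, Mul(3, Pow(-40, -1))) = Mul(-1, Mul(3, Rational(-1, 40))) = Mul(-1, Rational(-3, 40)) = Rational(3, 40)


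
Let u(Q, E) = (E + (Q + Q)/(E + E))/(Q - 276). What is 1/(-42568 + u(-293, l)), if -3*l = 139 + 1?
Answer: -238980/10172883677 ≈ -2.3492e-5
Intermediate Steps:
l = -140/3 (l = -(139 + 1)/3 = -⅓*140 = -140/3 ≈ -46.667)
u(Q, E) = (E + Q/E)/(-276 + Q) (u(Q, E) = (E + (2*Q)/((2*E)))/(-276 + Q) = (E + (2*Q)*(1/(2*E)))/(-276 + Q) = (E + Q/E)/(-276 + Q))
1/(-42568 + u(-293, l)) = 1/(-42568 + (-293 + (-140/3)²)/((-140/3)*(-276 - 293))) = 1/(-42568 - 3/140*(-293 + 19600/9)/(-569)) = 1/(-42568 - 3/140*(-1/569)*16963/9) = 1/(-42568 + 16963/238980) = 1/(-10172883677/238980) = -238980/10172883677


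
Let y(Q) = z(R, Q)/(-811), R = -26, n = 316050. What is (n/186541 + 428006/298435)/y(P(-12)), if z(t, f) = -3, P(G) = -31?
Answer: 8308506513868/9824181765 ≈ 845.72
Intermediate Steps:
y(Q) = 3/811 (y(Q) = -3/(-811) = -3*(-1/811) = 3/811)
(n/186541 + 428006/298435)/y(P(-12)) = (316050/186541 + 428006/298435)/(3/811) = (316050*(1/186541) + 428006*(1/298435))*(811/3) = (316050/186541 + 428006/298435)*(811/3) = (10244767588/3274727255)*(811/3) = 8308506513868/9824181765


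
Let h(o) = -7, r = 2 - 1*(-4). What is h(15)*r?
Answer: -42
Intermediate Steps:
r = 6 (r = 2 + 4 = 6)
h(15)*r = -7*6 = -42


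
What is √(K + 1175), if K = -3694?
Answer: I*√2519 ≈ 50.19*I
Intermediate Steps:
√(K + 1175) = √(-3694 + 1175) = √(-2519) = I*√2519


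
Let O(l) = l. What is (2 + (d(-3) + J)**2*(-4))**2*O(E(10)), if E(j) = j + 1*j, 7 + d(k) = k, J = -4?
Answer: 12230480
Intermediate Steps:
d(k) = -7 + k
E(j) = 2*j (E(j) = j + j = 2*j)
(2 + (d(-3) + J)**2*(-4))**2*O(E(10)) = (2 + ((-7 - 3) - 4)**2*(-4))**2*(2*10) = (2 + (-10 - 4)**2*(-4))**2*20 = (2 + (-14)**2*(-4))**2*20 = (2 + 196*(-4))**2*20 = (2 - 784)**2*20 = (-782)**2*20 = 611524*20 = 12230480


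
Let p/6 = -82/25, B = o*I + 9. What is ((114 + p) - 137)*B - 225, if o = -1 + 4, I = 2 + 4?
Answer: -34434/25 ≈ -1377.4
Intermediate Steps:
I = 6
o = 3
B = 27 (B = 3*6 + 9 = 18 + 9 = 27)
p = -492/25 (p = 6*(-82/25) = -492/25 ≈ -19.680)
((114 + p) - 137)*B - 225 = ((114 - 492/25) - 137)*27 - 225 = (2358/25 - 137)*27 - 225 = -1067/25*27 - 225 = -28809/25 - 225 = -34434/25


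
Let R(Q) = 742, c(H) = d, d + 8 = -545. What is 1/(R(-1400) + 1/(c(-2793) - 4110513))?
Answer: 4111066/3050410971 ≈ 0.0013477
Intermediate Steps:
d = -553 (d = -8 - 545 = -553)
c(H) = -553
1/(R(-1400) + 1/(c(-2793) - 4110513)) = 1/(742 + 1/(-553 - 4110513)) = 1/(742 + 1/(-4111066)) = 1/(742 - 1/4111066) = 1/(3050410971/4111066) = 4111066/3050410971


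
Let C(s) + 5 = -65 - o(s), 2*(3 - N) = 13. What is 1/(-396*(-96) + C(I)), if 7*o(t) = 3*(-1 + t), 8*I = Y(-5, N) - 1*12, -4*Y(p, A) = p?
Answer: 224/8500129 ≈ 2.6353e-5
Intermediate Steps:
N = -7/2 (N = 3 - 1/2*13 = 3 - 13/2 = -7/2 ≈ -3.5000)
Y(p, A) = -p/4
I = -43/32 (I = (-1/4*(-5) - 1*12)/8 = (5/4 - 12)/8 = (1/8)*(-43/4) = -43/32 ≈ -1.3438)
o(t) = -3/7 + 3*t/7 (o(t) = (3*(-1 + t))/7 = (-3 + 3*t)/7 = -3/7 + 3*t/7)
C(s) = -487/7 - 3*s/7 (C(s) = -5 + (-65 - (-3/7 + 3*s/7)) = -5 + (-65 + (3/7 - 3*s/7)) = -5 + (-452/7 - 3*s/7) = -487/7 - 3*s/7)
1/(-396*(-96) + C(I)) = 1/(-396*(-96) + (-487/7 - 3/7*(-43/32))) = 1/(38016 + (-487/7 + 129/224)) = 1/(38016 - 15455/224) = 1/(8500129/224) = 224/8500129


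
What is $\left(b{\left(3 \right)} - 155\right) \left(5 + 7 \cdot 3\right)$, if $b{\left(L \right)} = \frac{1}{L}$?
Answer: $- \frac{12064}{3} \approx -4021.3$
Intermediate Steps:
$\left(b{\left(3 \right)} - 155\right) \left(5 + 7 \cdot 3\right) = \left(\frac{1}{3} - 155\right) \left(5 + 7 \cdot 3\right) = \left(\frac{1}{3} - 155\right) \left(5 + 21\right) = \left(- \frac{464}{3}\right) 26 = - \frac{12064}{3}$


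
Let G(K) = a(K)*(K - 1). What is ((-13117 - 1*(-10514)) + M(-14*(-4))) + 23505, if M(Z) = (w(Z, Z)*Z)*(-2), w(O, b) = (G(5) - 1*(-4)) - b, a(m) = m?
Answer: 24486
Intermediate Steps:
G(K) = K*(-1 + K) (G(K) = K*(K - 1) = K*(-1 + K))
w(O, b) = 24 - b (w(O, b) = (5*(-1 + 5) - 1*(-4)) - b = (5*4 + 4) - b = (20 + 4) - b = 24 - b)
M(Z) = -2*Z*(24 - Z) (M(Z) = ((24 - Z)*Z)*(-2) = (Z*(24 - Z))*(-2) = -2*Z*(24 - Z))
((-13117 - 1*(-10514)) + M(-14*(-4))) + 23505 = ((-13117 - 1*(-10514)) + 2*(-14*(-4))*(-24 - 14*(-4))) + 23505 = ((-13117 + 10514) + 2*56*(-24 + 56)) + 23505 = (-2603 + 2*56*32) + 23505 = (-2603 + 3584) + 23505 = 981 + 23505 = 24486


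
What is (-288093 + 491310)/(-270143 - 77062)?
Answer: -67739/115735 ≈ -0.58529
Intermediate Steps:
(-288093 + 491310)/(-270143 - 77062) = 203217/(-347205) = 203217*(-1/347205) = -67739/115735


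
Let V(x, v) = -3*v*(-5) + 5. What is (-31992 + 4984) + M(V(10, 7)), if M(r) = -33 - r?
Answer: -27151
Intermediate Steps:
V(x, v) = 5 + 15*v (V(x, v) = 15*v + 5 = 5 + 15*v)
(-31992 + 4984) + M(V(10, 7)) = (-31992 + 4984) + (-33 - (5 + 15*7)) = -27008 + (-33 - (5 + 105)) = -27008 + (-33 - 1*110) = -27008 + (-33 - 110) = -27008 - 143 = -27151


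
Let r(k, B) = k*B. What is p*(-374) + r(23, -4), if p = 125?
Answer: -46842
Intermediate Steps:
r(k, B) = B*k
p*(-374) + r(23, -4) = 125*(-374) - 4*23 = -46750 - 92 = -46842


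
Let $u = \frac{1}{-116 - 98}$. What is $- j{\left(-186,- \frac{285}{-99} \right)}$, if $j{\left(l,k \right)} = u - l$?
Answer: $- \frac{39803}{214} \approx -186.0$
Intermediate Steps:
$u = - \frac{1}{214}$ ($u = \frac{1}{-214} = - \frac{1}{214} \approx -0.0046729$)
$j{\left(l,k \right)} = - \frac{1}{214} - l$
$- j{\left(-186,- \frac{285}{-99} \right)} = - (- \frac{1}{214} - -186) = - (- \frac{1}{214} + 186) = \left(-1\right) \frac{39803}{214} = - \frac{39803}{214}$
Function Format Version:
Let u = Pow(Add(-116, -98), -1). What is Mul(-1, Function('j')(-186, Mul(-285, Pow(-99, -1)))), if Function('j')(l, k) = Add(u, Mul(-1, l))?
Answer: Rational(-39803, 214) ≈ -186.00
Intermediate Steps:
u = Rational(-1, 214) (u = Pow(-214, -1) = Rational(-1, 214) ≈ -0.0046729)
Function('j')(l, k) = Add(Rational(-1, 214), Mul(-1, l))
Mul(-1, Function('j')(-186, Mul(-285, Pow(-99, -1)))) = Mul(-1, Add(Rational(-1, 214), Mul(-1, -186))) = Mul(-1, Add(Rational(-1, 214), 186)) = Mul(-1, Rational(39803, 214)) = Rational(-39803, 214)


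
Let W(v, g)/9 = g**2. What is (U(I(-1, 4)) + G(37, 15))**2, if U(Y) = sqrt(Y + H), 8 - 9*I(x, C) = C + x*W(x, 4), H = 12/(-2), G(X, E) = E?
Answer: (45 + sqrt(94))**2/9 ≈ 332.40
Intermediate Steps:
W(v, g) = 9*g**2
H = -6 (H = 12*(-1/2) = -6)
I(x, C) = 8/9 - 16*x - C/9 (I(x, C) = 8/9 - (C + x*(9*4**2))/9 = 8/9 - (C + x*(9*16))/9 = 8/9 - (C + x*144)/9 = 8/9 - (C + 144*x)/9 = 8/9 + (-16*x - C/9) = 8/9 - 16*x - C/9)
U(Y) = sqrt(-6 + Y) (U(Y) = sqrt(Y - 6) = sqrt(-6 + Y))
(U(I(-1, 4)) + G(37, 15))**2 = (sqrt(-6 + (8/9 - 16*(-1) - 1/9*4)) + 15)**2 = (sqrt(-6 + (8/9 + 16 - 4/9)) + 15)**2 = (sqrt(-6 + 148/9) + 15)**2 = (sqrt(94/9) + 15)**2 = (sqrt(94)/3 + 15)**2 = (15 + sqrt(94)/3)**2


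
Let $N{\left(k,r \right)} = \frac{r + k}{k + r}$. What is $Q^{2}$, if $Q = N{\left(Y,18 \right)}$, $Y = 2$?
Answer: $1$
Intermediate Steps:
$N{\left(k,r \right)} = 1$ ($N{\left(k,r \right)} = \frac{k + r}{k + r} = 1$)
$Q = 1$
$Q^{2} = 1^{2} = 1$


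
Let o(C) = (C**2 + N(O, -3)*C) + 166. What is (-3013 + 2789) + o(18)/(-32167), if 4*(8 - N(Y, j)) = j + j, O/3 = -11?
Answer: -7206069/32167 ≈ -224.02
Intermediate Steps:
O = -33 (O = 3*(-11) = -33)
N(Y, j) = 8 - j/2 (N(Y, j) = 8 - (j + j)/4 = 8 - j/2)
o(C) = 166 + C**2 + 19*C/2 (o(C) = (C**2 + (8 - 1/2*(-3))*C) + 166 = (C**2 + (8 + 3/2)*C) + 166 = (C**2 + 19*C/2) + 166 = 166 + C**2 + 19*C/2)
(-3013 + 2789) + o(18)/(-32167) = (-3013 + 2789) + (166 + 18**2 + (19/2)*18)/(-32167) = -224 + (166 + 324 + 171)*(-1/32167) = -224 + 661*(-1/32167) = -224 - 661/32167 = -7206069/32167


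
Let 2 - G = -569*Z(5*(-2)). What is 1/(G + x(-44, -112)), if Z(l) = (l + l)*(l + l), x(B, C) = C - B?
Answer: 1/227534 ≈ 4.3949e-6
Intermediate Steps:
Z(l) = 4*l**2 (Z(l) = (2*l)*(2*l) = 4*l**2)
G = 227602 (G = 2 - (-569)*4*(5*(-2))**2 = 2 - (-569)*4*(-10)**2 = 2 - (-569)*4*100 = 2 - (-569)*400 = 2 - 1*(-227600) = 2 + 227600 = 227602)
1/(G + x(-44, -112)) = 1/(227602 + (-112 - 1*(-44))) = 1/(227602 + (-112 + 44)) = 1/(227602 - 68) = 1/227534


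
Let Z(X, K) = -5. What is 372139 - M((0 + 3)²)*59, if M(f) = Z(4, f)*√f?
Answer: 373024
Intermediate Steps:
M(f) = -5*√f
372139 - M((0 + 3)²)*59 = 372139 - (-5*√((0 + 3)²))*59 = 372139 - (-5*√(3²))*59 = 372139 - (-5*√9)*59 = 372139 - (-5*3)*59 = 372139 - (-15)*59 = 372139 - 1*(-885) = 372139 + 885 = 373024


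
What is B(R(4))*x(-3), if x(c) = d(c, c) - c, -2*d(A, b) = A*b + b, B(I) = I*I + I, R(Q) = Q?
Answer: 0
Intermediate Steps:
B(I) = I + I² (B(I) = I² + I = I + I²)
d(A, b) = -b/2 - A*b/2 (d(A, b) = -(A*b + b)/2 = -(b + A*b)/2 = -b/2 - A*b/2)
x(c) = -c - c*(1 + c)/2 (x(c) = -c*(1 + c)/2 - c = -c - c*(1 + c)/2)
B(R(4))*x(-3) = (4*(1 + 4))*((½)*(-3)*(-3 - 1*(-3))) = (4*5)*((½)*(-3)*(-3 + 3)) = 20*((½)*(-3)*0) = 20*0 = 0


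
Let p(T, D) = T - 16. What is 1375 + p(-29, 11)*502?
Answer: -21215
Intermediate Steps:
p(T, D) = -16 + T
1375 + p(-29, 11)*502 = 1375 + (-16 - 29)*502 = 1375 - 45*502 = 1375 - 22590 = -21215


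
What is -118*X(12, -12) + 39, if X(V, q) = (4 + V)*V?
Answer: -22617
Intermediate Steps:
X(V, q) = V*(4 + V)
-118*X(12, -12) + 39 = -1416*(4 + 12) + 39 = -1416*16 + 39 = -118*192 + 39 = -22656 + 39 = -22617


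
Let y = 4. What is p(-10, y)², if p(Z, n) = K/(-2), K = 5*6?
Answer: 225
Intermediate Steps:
K = 30
p(Z, n) = -15 (p(Z, n) = 30/(-2) = 30*(-½) = -15)
p(-10, y)² = (-15)² = 225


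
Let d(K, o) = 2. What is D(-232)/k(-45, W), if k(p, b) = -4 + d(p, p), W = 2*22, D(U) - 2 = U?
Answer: 115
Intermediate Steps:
D(U) = 2 + U
W = 44
k(p, b) = -2 (k(p, b) = -4 + 2 = -2)
D(-232)/k(-45, W) = (2 - 232)/(-2) = -230*(-½) = 115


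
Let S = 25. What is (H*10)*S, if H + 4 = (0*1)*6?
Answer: -1000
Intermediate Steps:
H = -4 (H = -4 + (0*1)*6 = -4 + 0*6 = -4 + 0 = -4)
(H*10)*S = -4*10*25 = -40*25 = -1000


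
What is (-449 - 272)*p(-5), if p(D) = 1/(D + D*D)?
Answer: -721/20 ≈ -36.050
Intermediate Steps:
p(D) = 1/(D + D**2)
(-449 - 272)*p(-5) = (-449 - 272)*(1/((-5)*(1 - 5))) = -(-721)/(5*(-4)) = -(-721)*(-1)/(5*4) = -721*1/20 = -721/20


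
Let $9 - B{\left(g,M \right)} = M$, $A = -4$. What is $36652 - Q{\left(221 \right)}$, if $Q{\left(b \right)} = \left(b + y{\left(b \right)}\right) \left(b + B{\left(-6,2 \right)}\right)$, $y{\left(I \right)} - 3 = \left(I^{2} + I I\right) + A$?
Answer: $-22285004$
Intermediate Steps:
$B{\left(g,M \right)} = 9 - M$
$y{\left(I \right)} = -1 + 2 I^{2}$ ($y{\left(I \right)} = 3 - \left(4 - I^{2} - I I\right) = 3 + \left(\left(I^{2} + I^{2}\right) - 4\right) = 3 + \left(2 I^{2} - 4\right) = 3 + \left(-4 + 2 I^{2}\right) = -1 + 2 I^{2}$)
$Q{\left(b \right)} = \left(7 + b\right) \left(-1 + b + 2 b^{2}\right)$ ($Q{\left(b \right)} = \left(b + \left(-1 + 2 b^{2}\right)\right) \left(b + \left(9 - 2\right)\right) = \left(-1 + b + 2 b^{2}\right) \left(b + \left(9 - 2\right)\right) = \left(-1 + b + 2 b^{2}\right) \left(b + 7\right) = \left(-1 + b + 2 b^{2}\right) \left(7 + b\right) = \left(7 + b\right) \left(-1 + b + 2 b^{2}\right)$)
$36652 - Q{\left(221 \right)} = 36652 - \left(-7 + 2 \cdot 221^{3} + 6 \cdot 221 + 15 \cdot 221^{2}\right) = 36652 - \left(-7 + 2 \cdot 10793861 + 1326 + 15 \cdot 48841\right) = 36652 - \left(-7 + 21587722 + 1326 + 732615\right) = 36652 - 22321656 = -22285004$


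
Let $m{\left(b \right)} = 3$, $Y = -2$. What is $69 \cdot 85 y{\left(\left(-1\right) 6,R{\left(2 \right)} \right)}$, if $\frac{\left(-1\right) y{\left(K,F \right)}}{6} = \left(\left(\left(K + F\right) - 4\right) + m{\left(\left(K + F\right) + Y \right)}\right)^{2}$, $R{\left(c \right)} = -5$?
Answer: $-5067360$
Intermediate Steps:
$y{\left(K,F \right)} = - 6 \left(-1 + F + K\right)^{2}$ ($y{\left(K,F \right)} = - 6 \left(\left(\left(K + F\right) - 4\right) + 3\right)^{2} = - 6 \left(\left(\left(F + K\right) - 4\right) + 3\right)^{2} = - 6 \left(\left(-4 + F + K\right) + 3\right)^{2} = - 6 \left(-1 + F + K\right)^{2}$)
$69 \cdot 85 y{\left(\left(-1\right) 6,R{\left(2 \right)} \right)} = 69 \cdot 85 \left(- 6 \left(-1 - 5 - 6\right)^{2}\right) = 5865 \left(- 6 \left(-1 - 5 - 6\right)^{2}\right) = 5865 \left(- 6 \left(-12\right)^{2}\right) = 5865 \left(\left(-6\right) 144\right) = 5865 \left(-864\right) = -5067360$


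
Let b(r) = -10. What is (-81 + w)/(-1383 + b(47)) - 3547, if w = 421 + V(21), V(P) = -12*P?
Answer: -4941059/1393 ≈ -3547.1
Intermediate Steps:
w = 169 (w = 421 - 12*21 = 421 - 252 = 169)
(-81 + w)/(-1383 + b(47)) - 3547 = (-81 + 169)/(-1383 - 10) - 3547 = 88/(-1393) - 3547 = 88*(-1/1393) - 3547 = -88/1393 - 3547 = -4941059/1393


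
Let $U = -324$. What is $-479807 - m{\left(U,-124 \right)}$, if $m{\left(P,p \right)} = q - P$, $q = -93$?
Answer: $-480038$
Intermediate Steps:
$m{\left(P,p \right)} = -93 - P$
$-479807 - m{\left(U,-124 \right)} = -479807 - \left(-93 - -324\right) = -479807 - \left(-93 + 324\right) = -479807 - 231 = -480038$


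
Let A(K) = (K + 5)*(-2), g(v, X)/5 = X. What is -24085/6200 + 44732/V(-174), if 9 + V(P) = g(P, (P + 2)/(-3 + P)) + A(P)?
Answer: 9533128379/73275320 ≈ 130.10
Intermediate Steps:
g(v, X) = 5*X
A(K) = -10 - 2*K (A(K) = (5 + K)*(-2) = -10 - 2*K)
V(P) = -19 - 2*P + 5*(2 + P)/(-3 + P) (V(P) = -9 + (5*((P + 2)/(-3 + P)) + (-10 - 2*P)) = -9 + (5*((2 + P)/(-3 + P)) + (-10 - 2*P)) = -9 + (5*(2 + P)/(-3 + P) + (-10 - 2*P)) = -9 + (-10 - 2*P + 5*(2 + P)/(-3 + P)) = -19 - 2*P + 5*(2 + P)/(-3 + P))
-24085/6200 + 44732/V(-174) = -24085/6200 + 44732/(((67 - 8*(-174) - 2*(-174)**2)/(-3 - 174))) = -24085*1/6200 + 44732/(((67 + 1392 - 2*30276)/(-177))) = -4817/1240 + 44732/((-(67 + 1392 - 60552)/177)) = -4817/1240 + 44732/((-1/177*(-59093))) = -4817/1240 + 44732/(59093/177) = -4817/1240 + 44732*(177/59093) = -4817/1240 + 7917564/59093 = 9533128379/73275320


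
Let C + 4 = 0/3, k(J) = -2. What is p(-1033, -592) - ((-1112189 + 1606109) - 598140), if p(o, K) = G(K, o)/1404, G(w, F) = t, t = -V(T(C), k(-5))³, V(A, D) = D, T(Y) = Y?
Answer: 36581222/351 ≈ 1.0422e+5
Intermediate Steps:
C = -4 (C = -4 + 0/3 = -4 + 0*(⅓) = -4 + 0 = -4)
t = 8 (t = -1*(-2)³ = -1*(-8) = 8)
G(w, F) = 8
p(o, K) = 2/351 (p(o, K) = 8/1404 = 8*(1/1404) = 2/351)
p(-1033, -592) - ((-1112189 + 1606109) - 598140) = 2/351 - ((-1112189 + 1606109) - 598140) = 2/351 - (493920 - 598140) = 2/351 - 1*(-104220) = 2/351 + 104220 = 36581222/351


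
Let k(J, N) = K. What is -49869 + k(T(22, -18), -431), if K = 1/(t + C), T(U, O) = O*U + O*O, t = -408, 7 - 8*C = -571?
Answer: -66974071/1343 ≈ -49869.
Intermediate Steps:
C = 289/4 (C = 7/8 - ⅛*(-571) = 7/8 + 571/8 = 289/4 ≈ 72.250)
T(U, O) = O² + O*U (T(U, O) = O*U + O² = O² + O*U)
K = -4/1343 (K = 1/(-408 + 289/4) = 1/(-1343/4) = -4/1343 ≈ -0.0029784)
k(J, N) = -4/1343
-49869 + k(T(22, -18), -431) = -49869 - 4/1343 = -66974071/1343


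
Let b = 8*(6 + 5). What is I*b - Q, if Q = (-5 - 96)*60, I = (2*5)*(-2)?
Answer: 4300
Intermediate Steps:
b = 88 (b = 8*11 = 88)
I = -20 (I = 10*(-2) = -20)
Q = -6060 (Q = -101*60 = -6060)
I*b - Q = -20*88 - 1*(-6060) = -1760 + 6060 = 4300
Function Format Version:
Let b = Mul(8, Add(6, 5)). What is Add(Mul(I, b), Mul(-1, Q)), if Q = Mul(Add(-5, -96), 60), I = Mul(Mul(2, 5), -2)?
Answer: 4300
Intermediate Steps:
b = 88 (b = Mul(8, 11) = 88)
I = -20 (I = Mul(10, -2) = -20)
Q = -6060 (Q = Mul(-101, 60) = -6060)
Add(Mul(I, b), Mul(-1, Q)) = Add(Mul(-20, 88), Mul(-1, -6060)) = Add(-1760, 6060) = 4300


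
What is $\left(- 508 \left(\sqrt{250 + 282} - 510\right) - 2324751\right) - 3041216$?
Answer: $-5106887 - 1016 \sqrt{133} \approx -5.1186 \cdot 10^{6}$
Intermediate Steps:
$\left(- 508 \left(\sqrt{250 + 282} - 510\right) - 2324751\right) - 3041216 = \left(- 508 \left(\sqrt{532} - 510\right) - 2324751\right) - 3041216 = \left(- 508 \left(2 \sqrt{133} - 510\right) - 2324751\right) - 3041216 = \left(- 508 \left(-510 + 2 \sqrt{133}\right) - 2324751\right) - 3041216 = \left(\left(259080 - 1016 \sqrt{133}\right) - 2324751\right) - 3041216 = \left(-2065671 - 1016 \sqrt{133}\right) - 3041216 = -5106887 - 1016 \sqrt{133}$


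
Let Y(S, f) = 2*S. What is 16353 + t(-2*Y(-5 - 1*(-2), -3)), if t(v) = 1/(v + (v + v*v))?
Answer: 2747305/168 ≈ 16353.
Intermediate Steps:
t(v) = 1/(v² + 2*v) (t(v) = 1/(v + (v + v²)) = 1/(v² + 2*v))
16353 + t(-2*Y(-5 - 1*(-2), -3)) = 16353 + 1/(((-4*(-5 - 1*(-2))))*(2 - 4*(-5 - 1*(-2)))) = 16353 + 1/(((-4*(-5 + 2)))*(2 - 4*(-5 + 2))) = 16353 + 1/(((-4*(-3)))*(2 - 4*(-3))) = 16353 + 1/(((-2*(-6)))*(2 - 2*(-6))) = 16353 + 1/(12*(2 + 12)) = 16353 + (1/12)/14 = 16353 + (1/12)*(1/14) = 16353 + 1/168 = 2747305/168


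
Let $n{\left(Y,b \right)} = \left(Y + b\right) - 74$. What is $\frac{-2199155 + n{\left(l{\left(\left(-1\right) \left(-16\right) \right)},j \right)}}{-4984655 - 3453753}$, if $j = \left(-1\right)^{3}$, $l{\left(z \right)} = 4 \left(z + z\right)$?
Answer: $\frac{1099551}{4219204} \approx 0.26061$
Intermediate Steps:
$l{\left(z \right)} = 8 z$ ($l{\left(z \right)} = 4 \cdot 2 z = 8 z$)
$j = -1$
$n{\left(Y,b \right)} = -74 + Y + b$
$\frac{-2199155 + n{\left(l{\left(\left(-1\right) \left(-16\right) \right)},j \right)}}{-4984655 - 3453753} = \frac{-2199155 - \left(75 - \left(-8\right) \left(-16\right)\right)}{-4984655 - 3453753} = \frac{-2199155 - -53}{-8438408} = \left(-2199155 - -53\right) \left(- \frac{1}{8438408}\right) = \left(-2199155 + 53\right) \left(- \frac{1}{8438408}\right) = \left(-2199102\right) \left(- \frac{1}{8438408}\right) = \frac{1099551}{4219204}$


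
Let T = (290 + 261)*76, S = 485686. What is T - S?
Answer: -443810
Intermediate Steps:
T = 41876 (T = 551*76 = 41876)
T - S = 41876 - 1*485686 = 41876 - 485686 = -443810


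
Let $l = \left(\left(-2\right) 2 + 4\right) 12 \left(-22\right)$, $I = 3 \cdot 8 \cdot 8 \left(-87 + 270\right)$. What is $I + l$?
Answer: $35136$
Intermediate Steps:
$I = 35136$ ($I = 24 \cdot 8 \cdot 183 = 192 \cdot 183 = 35136$)
$l = 0$ ($l = \left(-4 + 4\right) 12 \left(-22\right) = 0 \cdot 12 \left(-22\right) = 0 \left(-22\right) = 0$)
$I + l = 35136 + 0 = 35136$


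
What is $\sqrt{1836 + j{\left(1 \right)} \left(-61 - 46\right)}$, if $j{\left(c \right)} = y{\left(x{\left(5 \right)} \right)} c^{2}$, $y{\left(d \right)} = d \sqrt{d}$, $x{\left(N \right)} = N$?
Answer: $\sqrt{1836 - 535 \sqrt{5}} \approx 25.292$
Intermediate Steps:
$y{\left(d \right)} = d^{\frac{3}{2}}$
$j{\left(c \right)} = 5 \sqrt{5} c^{2}$ ($j{\left(c \right)} = 5^{\frac{3}{2}} c^{2} = 5 \sqrt{5} c^{2}$)
$\sqrt{1836 + j{\left(1 \right)} \left(-61 - 46\right)} = \sqrt{1836 + 5 \sqrt{5} \cdot 1^{2} \left(-61 - 46\right)} = \sqrt{1836 + 5 \sqrt{5} \cdot 1 \left(-107\right)} = \sqrt{1836 + 5 \sqrt{5} \left(-107\right)} = \sqrt{1836 - 535 \sqrt{5}}$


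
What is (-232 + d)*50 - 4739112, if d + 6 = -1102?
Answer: -4806112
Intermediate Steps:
d = -1108 (d = -6 - 1102 = -1108)
(-232 + d)*50 - 4739112 = (-232 - 1108)*50 - 4739112 = -1340*50 - 4739112 = -67000 - 4739112 = -4806112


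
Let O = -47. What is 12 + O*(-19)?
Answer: 905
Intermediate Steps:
12 + O*(-19) = 12 - 47*(-19) = 12 + 893 = 905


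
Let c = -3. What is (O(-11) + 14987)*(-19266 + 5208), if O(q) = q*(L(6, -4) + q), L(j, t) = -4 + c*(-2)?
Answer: -212078988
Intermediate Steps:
L(j, t) = 2 (L(j, t) = -4 - 3*(-2) = -4 + 6 = 2)
O(q) = q*(2 + q)
(O(-11) + 14987)*(-19266 + 5208) = (-11*(2 - 11) + 14987)*(-19266 + 5208) = (-11*(-9) + 14987)*(-14058) = (99 + 14987)*(-14058) = 15086*(-14058) = -212078988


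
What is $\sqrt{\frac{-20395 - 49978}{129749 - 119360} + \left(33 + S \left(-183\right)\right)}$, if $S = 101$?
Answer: $\frac{i \sqrt{1992063977547}}{10389} \approx 135.86 i$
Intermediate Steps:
$\sqrt{\frac{-20395 - 49978}{129749 - 119360} + \left(33 + S \left(-183\right)\right)} = \sqrt{\frac{-20395 - 49978}{129749 - 119360} + \left(33 + 101 \left(-183\right)\right)} = \sqrt{- \frac{70373}{10389} + \left(33 - 18483\right)} = \sqrt{\left(-70373\right) \frac{1}{10389} - 18450} = \sqrt{- \frac{70373}{10389} - 18450} = \sqrt{- \frac{191747423}{10389}} = \frac{i \sqrt{1992063977547}}{10389}$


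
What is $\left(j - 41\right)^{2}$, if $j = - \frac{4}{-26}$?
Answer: $\frac{281961}{169} \approx 1668.4$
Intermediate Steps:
$j = \frac{2}{13}$ ($j = \left(-4\right) \left(- \frac{1}{26}\right) = \frac{2}{13} \approx 0.15385$)
$\left(j - 41\right)^{2} = \left(\frac{2}{13} - 41\right)^{2} = \left(- \frac{531}{13}\right)^{2} = \frac{281961}{169}$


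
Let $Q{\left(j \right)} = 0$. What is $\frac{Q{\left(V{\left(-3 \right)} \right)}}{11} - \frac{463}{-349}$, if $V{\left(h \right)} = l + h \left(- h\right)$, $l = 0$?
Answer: $\frac{463}{349} \approx 1.3266$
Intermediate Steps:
$V{\left(h \right)} = - h^{2}$ ($V{\left(h \right)} = 0 + h \left(- h\right) = 0 - h^{2} = - h^{2}$)
$\frac{Q{\left(V{\left(-3 \right)} \right)}}{11} - \frac{463}{-349} = \frac{0}{11} - \frac{463}{-349} = 0 \cdot \frac{1}{11} - - \frac{463}{349} = 0 + \frac{463}{349} = \frac{463}{349}$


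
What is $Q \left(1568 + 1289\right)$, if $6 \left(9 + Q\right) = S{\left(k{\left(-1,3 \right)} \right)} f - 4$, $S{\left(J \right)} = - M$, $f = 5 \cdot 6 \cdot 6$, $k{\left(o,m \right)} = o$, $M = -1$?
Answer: $\frac{174277}{3} \approx 58092.0$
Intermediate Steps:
$f = 180$ ($f = 30 \cdot 6 = 180$)
$S{\left(J \right)} = 1$ ($S{\left(J \right)} = \left(-1\right) \left(-1\right) = 1$)
$Q = \frac{61}{3}$ ($Q = -9 + \frac{1 \cdot 180 - 4}{6} = -9 + \frac{180 - 4}{6} = -9 + \frac{1}{6} \cdot 176 = -9 + \frac{88}{3} = \frac{61}{3} \approx 20.333$)
$Q \left(1568 + 1289\right) = \frac{61 \left(1568 + 1289\right)}{3} = \frac{61}{3} \cdot 2857 = \frac{174277}{3}$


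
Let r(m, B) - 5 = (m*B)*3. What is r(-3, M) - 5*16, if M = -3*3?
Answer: 6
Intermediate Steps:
M = -9
r(m, B) = 5 + 3*B*m (r(m, B) = 5 + (m*B)*3 = 5 + (B*m)*3 = 5 + 3*B*m)
r(-3, M) - 5*16 = (5 + 3*(-9)*(-3)) - 5*16 = (5 + 81) - 80 = 86 - 80 = 6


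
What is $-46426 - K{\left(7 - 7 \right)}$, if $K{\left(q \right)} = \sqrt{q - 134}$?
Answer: $-46426 - i \sqrt{134} \approx -46426.0 - 11.576 i$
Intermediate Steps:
$K{\left(q \right)} = \sqrt{-134 + q}$
$-46426 - K{\left(7 - 7 \right)} = -46426 - \sqrt{-134 + \left(7 - 7\right)} = -46426 - \sqrt{-134 + 0} = -46426 - \sqrt{-134} = -46426 - i \sqrt{134}$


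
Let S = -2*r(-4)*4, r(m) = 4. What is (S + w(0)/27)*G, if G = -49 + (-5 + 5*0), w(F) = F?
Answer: 1728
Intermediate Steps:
G = -54 (G = -49 + (-5 + 0) = -49 - 5 = -54)
S = -32 (S = -2*4*4 = -8*4 = -32)
(S + w(0)/27)*G = (-32 + 0/27)*(-54) = (-32 + 0*(1/27))*(-54) = (-32 + 0)*(-54) = -32*(-54) = 1728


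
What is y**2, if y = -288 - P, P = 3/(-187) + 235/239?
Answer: 166792368995344/1997464249 ≈ 83502.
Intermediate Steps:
P = 43228/44693 (P = 3*(-1/187) + 235*(1/239) = -3/187 + 235/239 = 43228/44693 ≈ 0.96722)
y = -12914812/44693 (y = -288 - 1*43228/44693 = -288 - 43228/44693 = -12914812/44693 ≈ -288.97)
y**2 = (-12914812/44693)**2 = 166792368995344/1997464249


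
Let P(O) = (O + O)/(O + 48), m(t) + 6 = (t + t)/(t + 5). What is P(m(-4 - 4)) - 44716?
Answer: -3174838/71 ≈ -44716.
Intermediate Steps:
m(t) = -6 + 2*t/(5 + t) (m(t) = -6 + (t + t)/(t + 5) = -6 + (2*t)/(5 + t) = -6 + 2*t/(5 + t))
P(O) = 2*O/(48 + O) (P(O) = (2*O)/(48 + O) = 2*O/(48 + O))
P(m(-4 - 4)) - 44716 = 2*(2*(-15 - 2*(-4 - 4))/(5 + (-4 - 4)))/(48 + 2*(-15 - 2*(-4 - 4))/(5 + (-4 - 4))) - 44716 = 2*(2*(-15 - 2*(-8))/(5 - 8))/(48 + 2*(-15 - 2*(-8))/(5 - 8)) - 44716 = 2*(2*(-15 + 16)/(-3))/(48 + 2*(-15 + 16)/(-3)) - 44716 = 2*(2*(-⅓)*1)/(48 + 2*(-⅓)*1) - 44716 = 2*(-⅔)/(48 - ⅔) - 44716 = 2*(-⅔)/(142/3) - 44716 = 2*(-⅔)*(3/142) - 44716 = -2/71 - 44716 = -3174838/71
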